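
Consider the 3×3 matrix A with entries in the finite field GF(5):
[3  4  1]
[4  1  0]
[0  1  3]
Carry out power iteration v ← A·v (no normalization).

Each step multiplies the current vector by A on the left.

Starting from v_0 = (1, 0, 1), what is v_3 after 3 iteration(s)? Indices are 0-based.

v_3 = (1, 4, 4)

v_0 = (1, 0, 1).
v_1 = A·v_0 = (4, 4, 3).
v_2 = A·v_1 = (1, 0, 3).
v_3 = A·v_2 = (1, 4, 4).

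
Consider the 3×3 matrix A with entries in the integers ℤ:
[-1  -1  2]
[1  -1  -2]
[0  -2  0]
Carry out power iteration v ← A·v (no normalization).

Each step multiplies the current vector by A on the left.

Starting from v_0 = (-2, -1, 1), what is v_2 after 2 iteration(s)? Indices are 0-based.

v_0 = (-2, -1, 1).
v_1 = A·v_0 = (5, -3, 2).
v_2 = A·v_1 = (2, 4, 6).

v_2 = (2, 4, 6)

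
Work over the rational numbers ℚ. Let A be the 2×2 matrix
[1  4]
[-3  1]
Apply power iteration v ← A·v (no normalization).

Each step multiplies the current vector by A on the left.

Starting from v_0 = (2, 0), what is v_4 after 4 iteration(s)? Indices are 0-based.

v_0 = (2, 0).
v_1 = A·v_0 = (2, -6).
v_2 = A·v_1 = (-22, -12).
v_3 = A·v_2 = (-70, 54).
v_4 = A·v_3 = (146, 264).

v_4 = (146, 264)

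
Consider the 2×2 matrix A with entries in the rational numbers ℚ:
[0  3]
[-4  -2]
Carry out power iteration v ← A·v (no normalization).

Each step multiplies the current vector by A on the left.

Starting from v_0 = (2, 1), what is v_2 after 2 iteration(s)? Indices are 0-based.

v_2 = (-30, 8)

v_0 = (2, 1).
v_1 = A·v_0 = (3, -10).
v_2 = A·v_1 = (-30, 8).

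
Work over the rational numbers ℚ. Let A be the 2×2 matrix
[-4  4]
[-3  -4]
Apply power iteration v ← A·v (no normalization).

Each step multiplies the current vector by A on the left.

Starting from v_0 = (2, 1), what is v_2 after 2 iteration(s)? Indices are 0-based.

v_2 = (-24, 52)

v_0 = (2, 1).
v_1 = A·v_0 = (-4, -10).
v_2 = A·v_1 = (-24, 52).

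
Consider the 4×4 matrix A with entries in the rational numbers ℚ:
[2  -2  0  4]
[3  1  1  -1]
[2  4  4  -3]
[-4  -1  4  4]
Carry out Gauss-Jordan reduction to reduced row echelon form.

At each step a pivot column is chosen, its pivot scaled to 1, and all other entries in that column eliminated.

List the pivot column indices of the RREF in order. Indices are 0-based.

pivot columns: 0, 1, 2, 3

[1] R0 /= 2  ⇒  (1, -1, 0, 2)
     R1 -= 3·R0  ⇒  (0, 4, 1, -7)
     R2 -= 2·R0  ⇒  (0, 6, 4, -7)
     R3 -= -4·R0  ⇒  (0, -5, 4, 12)
[2] R1 /= 4  ⇒  (0, 1, 1/4, -7/4)
     R0 -= -1·R1  ⇒  (1, 0, 1/4, 1/4)
     R2 -= 6·R1  ⇒  (0, 0, 5/2, 7/2)
     R3 -= -5·R1  ⇒  (0, 0, 21/4, 13/4)
[3] R2 /= 5/2  ⇒  (0, 0, 1, 7/5)
     R0 -= 1/4·R2  ⇒  (1, 0, 0, -1/10)
     R1 -= 1/4·R2  ⇒  (0, 1, 0, -21/10)
     R3 -= 21/4·R2  ⇒  (0, 0, 0, -41/10)
[4] R3 /= -41/10  ⇒  (0, 0, 0, 1)
     R0 -= -1/10·R3  ⇒  (1, 0, 0, 0)
     R1 -= -21/10·R3  ⇒  (0, 1, 0, 0)
     R2 -= 7/5·R3  ⇒  (0, 0, 1, 0)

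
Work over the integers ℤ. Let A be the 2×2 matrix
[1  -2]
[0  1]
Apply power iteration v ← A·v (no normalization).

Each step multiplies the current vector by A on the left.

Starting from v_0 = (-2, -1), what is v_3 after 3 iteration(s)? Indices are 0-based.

v_3 = (4, -1)

v_0 = (-2, -1).
v_1 = A·v_0 = (0, -1).
v_2 = A·v_1 = (2, -1).
v_3 = A·v_2 = (4, -1).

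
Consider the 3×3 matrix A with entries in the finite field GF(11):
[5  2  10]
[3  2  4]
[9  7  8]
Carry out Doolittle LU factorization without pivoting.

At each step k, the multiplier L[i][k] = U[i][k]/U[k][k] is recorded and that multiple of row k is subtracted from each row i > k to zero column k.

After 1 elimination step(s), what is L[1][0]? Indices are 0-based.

Step 1: pivot at (0,0) is 5.
  row1 ← row1 − (5)·row0  ⇒  L[1][0]=5, U row1=(0, 3, 9)
  row2 ← row2 − (4)·row0  ⇒  L[2][0]=4, U row2=(0, 10, 1)

L[1][0] = 5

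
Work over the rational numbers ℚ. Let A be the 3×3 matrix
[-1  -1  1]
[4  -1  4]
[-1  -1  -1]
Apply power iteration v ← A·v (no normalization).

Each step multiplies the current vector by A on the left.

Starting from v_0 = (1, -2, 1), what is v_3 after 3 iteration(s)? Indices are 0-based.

v_0 = (1, -2, 1).
v_1 = A·v_0 = (2, 10, 0).
v_2 = A·v_1 = (-12, -2, -12).
v_3 = A·v_2 = (2, -94, 26).

v_3 = (2, -94, 26)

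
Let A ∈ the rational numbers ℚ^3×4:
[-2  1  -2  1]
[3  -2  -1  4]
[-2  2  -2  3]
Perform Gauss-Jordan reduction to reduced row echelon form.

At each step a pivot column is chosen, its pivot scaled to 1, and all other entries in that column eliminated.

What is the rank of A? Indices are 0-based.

rank = 3

[1] R0 /= -2  ⇒  (1, -1/2, 1, -1/2)
     R1 -= 3·R0  ⇒  (0, -1/2, -4, 11/2)
     R2 -= -2·R0  ⇒  (0, 1, 0, 2)
[2] R1 /= -1/2  ⇒  (0, 1, 8, -11)
     R0 -= -1/2·R1  ⇒  (1, 0, 5, -6)
     R2 -= 1·R1  ⇒  (0, 0, -8, 13)
[3] R2 /= -8  ⇒  (0, 0, 1, -13/8)
     R0 -= 5·R2  ⇒  (1, 0, 0, 17/8)
     R1 -= 8·R2  ⇒  (0, 1, 0, 2)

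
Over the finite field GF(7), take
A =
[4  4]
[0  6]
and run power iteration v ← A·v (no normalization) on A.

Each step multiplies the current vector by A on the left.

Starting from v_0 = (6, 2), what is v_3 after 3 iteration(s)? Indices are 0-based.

v_0 = (6, 2).
v_1 = A·v_0 = (4, 5).
v_2 = A·v_1 = (1, 2).
v_3 = A·v_2 = (5, 5).

v_3 = (5, 5)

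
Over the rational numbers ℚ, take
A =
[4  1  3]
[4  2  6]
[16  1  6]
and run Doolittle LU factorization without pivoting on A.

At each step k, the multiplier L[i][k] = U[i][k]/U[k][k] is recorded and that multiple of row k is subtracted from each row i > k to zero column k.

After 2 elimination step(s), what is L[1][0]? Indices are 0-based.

Step 1: pivot at (0,0) is 4.
  row1 ← row1 − (1)·row0  ⇒  L[1][0]=1, U row1=(0, 1, 3)
  row2 ← row2 − (4)·row0  ⇒  L[2][0]=4, U row2=(0, -3, -6)
Step 2: pivot at (1,1) is 1.
  row2 ← row2 − (-3)·row1  ⇒  L[2][1]=-3, U row2=(0, 0, 3)

L[1][0] = 1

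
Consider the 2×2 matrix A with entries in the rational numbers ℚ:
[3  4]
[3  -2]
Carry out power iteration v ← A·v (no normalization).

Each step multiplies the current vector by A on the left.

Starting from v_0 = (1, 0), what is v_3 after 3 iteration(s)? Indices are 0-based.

v_3 = (75, 57)

v_0 = (1, 0).
v_1 = A·v_0 = (3, 3).
v_2 = A·v_1 = (21, 3).
v_3 = A·v_2 = (75, 57).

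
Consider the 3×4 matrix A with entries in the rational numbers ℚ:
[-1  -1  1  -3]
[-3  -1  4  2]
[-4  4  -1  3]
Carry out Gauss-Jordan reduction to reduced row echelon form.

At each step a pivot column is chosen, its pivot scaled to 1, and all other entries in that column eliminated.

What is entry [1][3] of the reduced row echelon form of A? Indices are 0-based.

M[1][3] = 35/9

step 1: normalize row 0 (÷-1) = (1, 1, -1, 3)
  row 1: subtract -3×row0 = (0, 2, 1, 11)
  row 2: subtract -4×row0 = (0, 8, -5, 15)
step 2: normalize row 1 (÷2) = (0, 1, 1/2, 11/2)
  row 0: subtract 1×row1 = (1, 0, -3/2, -5/2)
  row 2: subtract 8×row1 = (0, 0, -9, -29)
step 3: normalize row 2 (÷-9) = (0, 0, 1, 29/9)
  row 0: subtract -3/2×row2 = (1, 0, 0, 7/3)
  row 1: subtract 1/2×row2 = (0, 1, 0, 35/9)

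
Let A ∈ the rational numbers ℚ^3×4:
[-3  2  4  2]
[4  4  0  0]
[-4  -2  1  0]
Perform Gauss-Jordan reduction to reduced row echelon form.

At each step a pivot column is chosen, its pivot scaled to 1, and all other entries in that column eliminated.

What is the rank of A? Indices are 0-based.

rank = 3

pivot(0,0)=-3: scale R0 → (1, -2/3, -4/3, -2/3)
  clear (1,0): R1 −= (4)R0 → (0, 20/3, 16/3, 8/3)
  clear (2,0): R2 −= (-4)R0 → (0, -14/3, -13/3, -8/3)
pivot(1,1)=20/3: scale R1 → (0, 1, 4/5, 2/5)
  clear (0,1): R0 −= (-2/3)R1 → (1, 0, -4/5, -2/5)
  clear (2,1): R2 −= (-14/3)R1 → (0, 0, -3/5, -4/5)
pivot(2,2)=-3/5: scale R2 → (0, 0, 1, 4/3)
  clear (0,2): R0 −= (-4/5)R2 → (1, 0, 0, 2/3)
  clear (1,2): R1 −= (4/5)R2 → (0, 1, 0, -2/3)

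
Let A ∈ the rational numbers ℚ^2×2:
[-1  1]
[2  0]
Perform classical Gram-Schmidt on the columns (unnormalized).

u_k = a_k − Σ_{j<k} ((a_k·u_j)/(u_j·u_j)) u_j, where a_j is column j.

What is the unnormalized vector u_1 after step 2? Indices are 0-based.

u_1 = (4/5, 2/5)

Step 1: u_0 = a_0 = (-1, 2).
Step 2: u_1 = a_1 − (-1/5)·u_0 = (4/5, 2/5).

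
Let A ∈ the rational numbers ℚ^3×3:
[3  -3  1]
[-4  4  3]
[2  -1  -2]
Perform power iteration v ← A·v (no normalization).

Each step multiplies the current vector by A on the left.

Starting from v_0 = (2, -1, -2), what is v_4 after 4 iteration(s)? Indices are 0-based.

v_0 = (2, -1, -2).
v_1 = A·v_0 = (7, -18, 9).
v_2 = A·v_1 = (84, -73, 14).
v_3 = A·v_2 = (485, -586, 213).
v_4 = A·v_3 = (3426, -3645, 1130).

v_4 = (3426, -3645, 1130)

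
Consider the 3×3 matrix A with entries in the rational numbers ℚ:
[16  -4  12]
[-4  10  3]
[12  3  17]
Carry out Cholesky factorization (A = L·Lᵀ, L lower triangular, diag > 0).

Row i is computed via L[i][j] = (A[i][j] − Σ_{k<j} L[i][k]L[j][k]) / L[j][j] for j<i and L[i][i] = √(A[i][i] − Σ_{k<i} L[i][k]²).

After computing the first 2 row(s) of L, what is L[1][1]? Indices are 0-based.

Step 1: L[0][0] = √(16) = 4.
  L[1][0] = (-4) / L[0][0] = -1.
Step 2: L[1][1] = √(9) = 3.

L[1][1] = 3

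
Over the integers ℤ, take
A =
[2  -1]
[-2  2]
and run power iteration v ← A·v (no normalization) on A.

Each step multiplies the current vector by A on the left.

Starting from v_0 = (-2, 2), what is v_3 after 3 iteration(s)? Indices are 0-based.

v_3 = (-68, 96)

v_0 = (-2, 2).
v_1 = A·v_0 = (-6, 8).
v_2 = A·v_1 = (-20, 28).
v_3 = A·v_2 = (-68, 96).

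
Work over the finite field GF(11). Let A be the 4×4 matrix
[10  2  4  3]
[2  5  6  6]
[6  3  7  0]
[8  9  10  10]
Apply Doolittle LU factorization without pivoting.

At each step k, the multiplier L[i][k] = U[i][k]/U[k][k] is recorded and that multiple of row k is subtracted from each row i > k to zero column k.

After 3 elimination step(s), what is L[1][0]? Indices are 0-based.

[col 0] pivot 10
  R1 -= 9*R0 → (0, 9, 3, 1)  (L[1][0] := 9)
  R2 -= 5*R0 → (0, 4, 9, 7)  (L[2][0] := 5)
  R3 -= 3*R0 → (0, 3, 9, 1)  (L[3][0] := 3)
[col 1] pivot 9
  R2 -= 9*R1 → (0, 0, 4, 9)  (L[2][1] := 9)
  R3 -= 4*R1 → (0, 0, 8, 8)  (L[3][1] := 4)
[col 2] pivot 4
  R3 -= 2*R2 → (0, 0, 0, 1)  (L[3][2] := 2)

L[1][0] = 9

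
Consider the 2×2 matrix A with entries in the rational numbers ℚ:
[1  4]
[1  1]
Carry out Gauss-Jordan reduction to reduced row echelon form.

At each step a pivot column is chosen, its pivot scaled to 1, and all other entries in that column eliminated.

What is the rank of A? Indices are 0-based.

pivot(0,0)=1: scale R0 → (1, 4)
  clear (1,0): R1 −= (1)R0 → (0, -3)
pivot(1,1)=-3: scale R1 → (0, 1)
  clear (0,1): R0 −= (4)R1 → (1, 0)

rank = 2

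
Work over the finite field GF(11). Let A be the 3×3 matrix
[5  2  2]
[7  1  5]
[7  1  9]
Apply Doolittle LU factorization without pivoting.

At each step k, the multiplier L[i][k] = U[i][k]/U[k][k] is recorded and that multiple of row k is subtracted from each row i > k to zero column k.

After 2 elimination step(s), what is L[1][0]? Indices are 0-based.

L[1][0] = 8

[col 0] pivot 5
  R1 -= 8*R0 → (0, 7, 0)  (L[1][0] := 8)
  R2 -= 8*R0 → (0, 7, 4)  (L[2][0] := 8)
[col 1] pivot 7
  R2 -= 1*R1 → (0, 0, 4)  (L[2][1] := 1)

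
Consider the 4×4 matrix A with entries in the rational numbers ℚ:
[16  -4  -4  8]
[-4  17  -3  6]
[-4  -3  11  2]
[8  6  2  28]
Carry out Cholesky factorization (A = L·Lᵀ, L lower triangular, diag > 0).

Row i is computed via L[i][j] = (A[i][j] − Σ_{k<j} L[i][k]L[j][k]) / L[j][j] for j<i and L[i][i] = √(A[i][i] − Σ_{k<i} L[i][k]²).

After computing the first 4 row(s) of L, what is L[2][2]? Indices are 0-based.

Step 1: L[0][0] = √(16) = 4.
  L[1][0] = (-4) / L[0][0] = -1.
Step 2: L[1][1] = √(16) = 4.
  L[2][0] = (-4) / L[0][0] = -1.
  L[2][1] = (-4) / L[1][1] = -1.
Step 3: L[2][2] = √(9) = 3.
  L[3][0] = (8) / L[0][0] = 2.
  L[3][1] = (8) / L[1][1] = 2.
  L[3][2] = (6) / L[2][2] = 2.
Step 4: L[3][3] = √(16) = 4.

L[2][2] = 3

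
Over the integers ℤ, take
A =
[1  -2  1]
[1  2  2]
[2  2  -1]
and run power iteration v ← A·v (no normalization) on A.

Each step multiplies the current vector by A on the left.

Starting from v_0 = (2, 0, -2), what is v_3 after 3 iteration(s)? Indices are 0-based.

v_3 = (-16, 6, 46)

v_0 = (2, 0, -2).
v_1 = A·v_0 = (0, -2, 6).
v_2 = A·v_1 = (10, 8, -10).
v_3 = A·v_2 = (-16, 6, 46).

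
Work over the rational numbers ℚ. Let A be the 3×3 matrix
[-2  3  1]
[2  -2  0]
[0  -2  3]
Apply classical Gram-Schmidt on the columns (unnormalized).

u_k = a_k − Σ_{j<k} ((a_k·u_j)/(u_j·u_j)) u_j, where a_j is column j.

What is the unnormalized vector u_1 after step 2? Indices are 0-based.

u_1 = (1/2, 1/2, -2)

Step 1: u_0 = a_0 = (-2, 2, 0).
Step 2: u_1 = a_1 − (-5/4)·u_0 = (1/2, 1/2, -2).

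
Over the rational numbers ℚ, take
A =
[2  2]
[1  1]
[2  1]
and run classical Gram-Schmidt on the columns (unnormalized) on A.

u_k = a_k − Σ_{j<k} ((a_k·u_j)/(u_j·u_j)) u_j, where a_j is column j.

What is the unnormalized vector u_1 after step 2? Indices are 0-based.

u_1 = (4/9, 2/9, -5/9)

Step 1: u_0 = a_0 = (2, 1, 2).
Step 2: u_1 = a_1 − (7/9)·u_0 = (4/9, 2/9, -5/9).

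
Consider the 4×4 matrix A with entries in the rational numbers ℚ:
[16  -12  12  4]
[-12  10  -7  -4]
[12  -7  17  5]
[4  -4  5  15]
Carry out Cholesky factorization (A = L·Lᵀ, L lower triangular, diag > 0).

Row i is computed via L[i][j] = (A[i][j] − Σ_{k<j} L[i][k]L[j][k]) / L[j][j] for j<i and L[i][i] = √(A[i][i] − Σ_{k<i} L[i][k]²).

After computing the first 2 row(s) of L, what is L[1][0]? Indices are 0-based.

L[1][0] = -3

Step 1: L[0][0] = √(16) = 4.
  L[1][0] = (-12) / L[0][0] = -3.
Step 2: L[1][1] = √(1) = 1.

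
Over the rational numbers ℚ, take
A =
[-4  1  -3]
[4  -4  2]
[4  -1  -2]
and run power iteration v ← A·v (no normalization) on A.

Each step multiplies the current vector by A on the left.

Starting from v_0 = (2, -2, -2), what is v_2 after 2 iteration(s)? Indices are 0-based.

v_2 = (-14, -36, -56)

v_0 = (2, -2, -2).
v_1 = A·v_0 = (-4, 12, 14).
v_2 = A·v_1 = (-14, -36, -56).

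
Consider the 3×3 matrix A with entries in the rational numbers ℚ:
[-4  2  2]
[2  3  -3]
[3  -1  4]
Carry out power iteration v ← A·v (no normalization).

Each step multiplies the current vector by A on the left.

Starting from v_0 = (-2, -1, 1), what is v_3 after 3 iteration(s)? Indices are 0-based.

v_0 = (-2, -1, 1).
v_1 = A·v_0 = (8, -10, -1).
v_2 = A·v_1 = (-54, -11, 30).
v_3 = A·v_2 = (254, -231, -31).

v_3 = (254, -231, -31)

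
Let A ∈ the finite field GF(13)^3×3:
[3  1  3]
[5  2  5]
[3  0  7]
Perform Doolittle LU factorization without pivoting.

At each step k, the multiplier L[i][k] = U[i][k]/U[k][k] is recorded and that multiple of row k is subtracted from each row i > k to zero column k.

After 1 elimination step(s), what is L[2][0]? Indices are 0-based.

L[2][0] = 1

Step 1: pivot at (0,0) is 3.
  row1 ← row1 − (6)·row0  ⇒  L[1][0]=6, U row1=(0, 9, 0)
  row2 ← row2 − (1)·row0  ⇒  L[2][0]=1, U row2=(0, 12, 4)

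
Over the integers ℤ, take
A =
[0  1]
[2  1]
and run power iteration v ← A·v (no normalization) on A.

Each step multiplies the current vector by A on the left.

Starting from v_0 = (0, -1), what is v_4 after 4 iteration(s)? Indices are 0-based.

v_4 = (-5, -11)

v_0 = (0, -1).
v_1 = A·v_0 = (-1, -1).
v_2 = A·v_1 = (-1, -3).
v_3 = A·v_2 = (-3, -5).
v_4 = A·v_3 = (-5, -11).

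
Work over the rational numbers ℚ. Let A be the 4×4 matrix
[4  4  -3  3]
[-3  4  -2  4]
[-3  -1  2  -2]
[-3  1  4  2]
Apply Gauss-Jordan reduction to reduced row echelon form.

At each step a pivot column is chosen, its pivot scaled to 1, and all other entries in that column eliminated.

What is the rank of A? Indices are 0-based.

rank = 4

[1] R0 /= 4  ⇒  (1, 1, -3/4, 3/4)
     R1 -= -3·R0  ⇒  (0, 7, -17/4, 25/4)
     R2 -= -3·R0  ⇒  (0, 2, -1/4, 1/4)
     R3 -= -3·R0  ⇒  (0, 4, 7/4, 17/4)
[2] R1 /= 7  ⇒  (0, 1, -17/28, 25/28)
     R0 -= 1·R1  ⇒  (1, 0, -1/7, -1/7)
     R2 -= 2·R1  ⇒  (0, 0, 27/28, -43/28)
     R3 -= 4·R1  ⇒  (0, 0, 117/28, 19/28)
[3] R2 /= 27/28  ⇒  (0, 0, 1, -43/27)
     R0 -= -1/7·R2  ⇒  (1, 0, 0, -10/27)
     R1 -= -17/28·R2  ⇒  (0, 1, 0, -2/27)
     R3 -= 117/28·R2  ⇒  (0, 0, 0, 22/3)
[4] R3 /= 22/3  ⇒  (0, 0, 0, 1)
     R0 -= -10/27·R3  ⇒  (1, 0, 0, 0)
     R1 -= -2/27·R3  ⇒  (0, 1, 0, 0)
     R2 -= -43/27·R3  ⇒  (0, 0, 1, 0)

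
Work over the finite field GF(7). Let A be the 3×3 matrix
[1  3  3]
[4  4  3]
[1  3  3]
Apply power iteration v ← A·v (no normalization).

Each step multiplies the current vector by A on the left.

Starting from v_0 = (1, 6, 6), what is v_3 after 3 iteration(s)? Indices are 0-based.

v_3 = (2, 1, 2)

v_0 = (1, 6, 6).
v_1 = A·v_0 = (2, 4, 2).
v_2 = A·v_1 = (6, 2, 6).
v_3 = A·v_2 = (2, 1, 2).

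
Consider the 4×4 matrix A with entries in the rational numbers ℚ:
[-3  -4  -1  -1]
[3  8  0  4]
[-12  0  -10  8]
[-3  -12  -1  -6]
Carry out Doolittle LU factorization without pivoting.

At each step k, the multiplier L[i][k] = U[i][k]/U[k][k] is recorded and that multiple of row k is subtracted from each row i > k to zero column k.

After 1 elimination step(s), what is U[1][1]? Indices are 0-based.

Step 1: pivot at (0,0) is -3.
  row1 ← row1 − (-1)·row0  ⇒  L[1][0]=-1, U row1=(0, 4, -1, 3)
  row2 ← row2 − (4)·row0  ⇒  L[2][0]=4, U row2=(0, 16, -6, 12)
  row3 ← row3 − (1)·row0  ⇒  L[3][0]=1, U row3=(0, -8, 0, -5)

U[1][1] = 4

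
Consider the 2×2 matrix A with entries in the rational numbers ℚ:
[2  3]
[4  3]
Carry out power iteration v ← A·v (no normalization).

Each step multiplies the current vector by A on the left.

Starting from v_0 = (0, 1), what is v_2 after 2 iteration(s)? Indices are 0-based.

v_2 = (15, 21)

v_0 = (0, 1).
v_1 = A·v_0 = (3, 3).
v_2 = A·v_1 = (15, 21).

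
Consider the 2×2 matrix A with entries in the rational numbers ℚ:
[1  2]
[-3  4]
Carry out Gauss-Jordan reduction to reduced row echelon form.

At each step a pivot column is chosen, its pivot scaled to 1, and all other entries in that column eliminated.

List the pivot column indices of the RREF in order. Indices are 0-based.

step 1: normalize row 0 (÷1) = (1, 2)
  row 1: subtract -3×row0 = (0, 10)
step 2: normalize row 1 (÷10) = (0, 1)
  row 0: subtract 2×row1 = (1, 0)

pivot columns: 0, 1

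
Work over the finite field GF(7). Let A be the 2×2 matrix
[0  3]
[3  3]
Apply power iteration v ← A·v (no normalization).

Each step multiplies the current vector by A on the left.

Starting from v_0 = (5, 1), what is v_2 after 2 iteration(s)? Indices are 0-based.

v_0 = (5, 1).
v_1 = A·v_0 = (3, 4).
v_2 = A·v_1 = (5, 0).

v_2 = (5, 0)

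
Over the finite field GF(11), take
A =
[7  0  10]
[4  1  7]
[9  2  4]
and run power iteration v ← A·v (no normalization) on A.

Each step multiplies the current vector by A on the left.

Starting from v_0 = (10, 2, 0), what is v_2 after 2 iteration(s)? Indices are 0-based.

v_0 = (10, 2, 0).
v_1 = A·v_0 = (4, 9, 6).
v_2 = A·v_1 = (0, 1, 1).

v_2 = (0, 1, 1)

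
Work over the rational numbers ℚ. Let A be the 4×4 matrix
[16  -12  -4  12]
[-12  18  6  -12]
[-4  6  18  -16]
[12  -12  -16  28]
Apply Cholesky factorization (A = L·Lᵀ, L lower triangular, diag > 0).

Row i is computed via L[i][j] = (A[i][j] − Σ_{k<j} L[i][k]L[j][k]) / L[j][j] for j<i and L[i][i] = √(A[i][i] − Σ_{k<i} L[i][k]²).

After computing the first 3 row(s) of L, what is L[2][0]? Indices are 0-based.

L[2][0] = -1

Step 1: L[0][0] = √(16) = 4.
  L[1][0] = (-12) / L[0][0] = -3.
Step 2: L[1][1] = √(9) = 3.
  L[2][0] = (-4) / L[0][0] = -1.
  L[2][1] = (3) / L[1][1] = 1.
Step 3: L[2][2] = √(16) = 4.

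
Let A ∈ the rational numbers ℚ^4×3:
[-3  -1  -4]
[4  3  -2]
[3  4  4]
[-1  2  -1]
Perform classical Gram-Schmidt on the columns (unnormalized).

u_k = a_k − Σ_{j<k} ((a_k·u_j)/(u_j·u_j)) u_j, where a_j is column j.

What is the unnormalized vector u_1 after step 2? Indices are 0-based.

Step 1: u_0 = a_0 = (-3, 4, 3, -1).
Step 2: u_1 = a_1 − (5/7)·u_0 = (8/7, 1/7, 13/7, 19/7).

u_1 = (8/7, 1/7, 13/7, 19/7)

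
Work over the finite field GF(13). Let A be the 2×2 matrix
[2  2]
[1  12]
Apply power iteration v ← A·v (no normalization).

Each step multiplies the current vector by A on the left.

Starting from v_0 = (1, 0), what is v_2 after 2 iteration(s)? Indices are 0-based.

v_0 = (1, 0).
v_1 = A·v_0 = (2, 1).
v_2 = A·v_1 = (6, 1).

v_2 = (6, 1)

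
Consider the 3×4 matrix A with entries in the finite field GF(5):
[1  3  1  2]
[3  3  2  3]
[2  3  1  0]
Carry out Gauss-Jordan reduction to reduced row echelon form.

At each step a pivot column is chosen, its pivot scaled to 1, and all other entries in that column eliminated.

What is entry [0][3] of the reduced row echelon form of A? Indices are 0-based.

[1] R0 /= 1  ⇒  (1, 3, 1, 2)
     R1 -= 3·R0  ⇒  (0, 4, 4, 2)
     R2 -= 2·R0  ⇒  (0, 2, 4, 1)
[2] R1 /= 4  ⇒  (0, 1, 1, 3)
     R0 -= 3·R1  ⇒  (1, 0, 3, 3)
     R2 -= 2·R1  ⇒  (0, 0, 2, 0)
[3] R2 /= 2  ⇒  (0, 0, 1, 0)
     R0 -= 3·R2  ⇒  (1, 0, 0, 3)
     R1 -= 1·R2  ⇒  (0, 1, 0, 3)

M[0][3] = 3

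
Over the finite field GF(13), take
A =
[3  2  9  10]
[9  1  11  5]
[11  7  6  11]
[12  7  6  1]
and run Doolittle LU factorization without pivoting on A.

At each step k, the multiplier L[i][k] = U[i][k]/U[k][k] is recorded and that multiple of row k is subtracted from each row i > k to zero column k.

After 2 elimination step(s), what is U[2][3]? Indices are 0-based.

U[2][3] = 2

Step 1: pivot at (0,0) is 3.
  row1 ← row1 − (3)·row0  ⇒  L[1][0]=3, U row1=(0, 8, 10, 1)
  row2 ← row2 − (8)·row0  ⇒  L[2][0]=8, U row2=(0, 4, 12, 9)
  row3 ← row3 − (4)·row0  ⇒  L[3][0]=4, U row3=(0, 12, 9, 0)
Step 2: pivot at (1,1) is 8.
  row2 ← row2 − (7)·row1  ⇒  L[2][1]=7, U row2=(0, 0, 7, 2)
  row3 ← row3 − (8)·row1  ⇒  L[3][1]=8, U row3=(0, 0, 7, 5)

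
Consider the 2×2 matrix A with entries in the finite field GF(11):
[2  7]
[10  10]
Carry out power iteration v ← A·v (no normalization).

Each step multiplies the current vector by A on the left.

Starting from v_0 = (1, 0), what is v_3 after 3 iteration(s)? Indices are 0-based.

v_3 = (9, 4)

v_0 = (1, 0).
v_1 = A·v_0 = (2, 10).
v_2 = A·v_1 = (8, 10).
v_3 = A·v_2 = (9, 4).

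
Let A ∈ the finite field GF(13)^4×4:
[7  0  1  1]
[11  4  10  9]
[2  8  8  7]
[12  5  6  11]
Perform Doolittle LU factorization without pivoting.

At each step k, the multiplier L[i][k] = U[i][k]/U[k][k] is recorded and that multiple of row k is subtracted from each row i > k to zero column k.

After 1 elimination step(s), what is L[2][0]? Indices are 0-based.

Step 1: pivot at (0,0) is 7.
  row1 ← row1 − (9)·row0  ⇒  L[1][0]=9, U row1=(0, 4, 1, 0)
  row2 ← row2 − (4)·row0  ⇒  L[2][0]=4, U row2=(0, 8, 4, 3)
  row3 ← row3 − (11)·row0  ⇒  L[3][0]=11, U row3=(0, 5, 8, 0)

L[2][0] = 4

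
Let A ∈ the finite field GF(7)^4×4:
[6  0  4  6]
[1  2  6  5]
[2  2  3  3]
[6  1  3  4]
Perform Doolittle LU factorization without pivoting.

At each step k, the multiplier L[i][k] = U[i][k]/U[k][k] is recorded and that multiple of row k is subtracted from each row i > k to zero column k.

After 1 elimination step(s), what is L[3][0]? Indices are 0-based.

L[3][0] = 1

Step 1: pivot at (0,0) is 6.
  row1 ← row1 − (6)·row0  ⇒  L[1][0]=6, U row1=(0, 2, 3, 4)
  row2 ← row2 − (5)·row0  ⇒  L[2][0]=5, U row2=(0, 2, 4, 1)
  row3 ← row3 − (1)·row0  ⇒  L[3][0]=1, U row3=(0, 1, 6, 5)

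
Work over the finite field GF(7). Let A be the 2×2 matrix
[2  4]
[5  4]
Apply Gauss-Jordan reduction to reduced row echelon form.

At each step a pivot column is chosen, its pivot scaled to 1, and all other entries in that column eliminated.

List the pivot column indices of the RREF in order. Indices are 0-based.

pivot columns: 0, 1

pivot(0,0)=2: scale R0 → (1, 2)
  clear (1,0): R1 −= (5)R0 → (0, 1)
pivot(1,1)=1: scale R1 → (0, 1)
  clear (0,1): R0 −= (2)R1 → (1, 0)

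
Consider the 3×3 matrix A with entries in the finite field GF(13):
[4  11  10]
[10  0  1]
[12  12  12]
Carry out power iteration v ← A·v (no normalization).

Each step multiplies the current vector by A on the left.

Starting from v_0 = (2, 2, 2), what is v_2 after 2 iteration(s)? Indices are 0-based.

v_2 = (5, 0, 12)

v_0 = (2, 2, 2).
v_1 = A·v_0 = (11, 9, 7).
v_2 = A·v_1 = (5, 0, 12).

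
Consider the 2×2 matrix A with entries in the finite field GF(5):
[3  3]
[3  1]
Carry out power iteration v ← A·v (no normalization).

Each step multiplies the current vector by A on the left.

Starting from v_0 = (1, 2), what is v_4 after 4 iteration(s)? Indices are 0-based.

v_4 = (0, 4)

v_0 = (1, 2).
v_1 = A·v_0 = (4, 0).
v_2 = A·v_1 = (2, 2).
v_3 = A·v_2 = (2, 3).
v_4 = A·v_3 = (0, 4).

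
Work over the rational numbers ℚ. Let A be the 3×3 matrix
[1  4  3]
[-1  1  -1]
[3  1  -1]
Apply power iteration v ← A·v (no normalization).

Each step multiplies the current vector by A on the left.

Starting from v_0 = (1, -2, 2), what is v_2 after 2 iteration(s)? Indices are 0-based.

v_0 = (1, -2, 2).
v_1 = A·v_0 = (-1, -5, -1).
v_2 = A·v_1 = (-24, -3, -7).

v_2 = (-24, -3, -7)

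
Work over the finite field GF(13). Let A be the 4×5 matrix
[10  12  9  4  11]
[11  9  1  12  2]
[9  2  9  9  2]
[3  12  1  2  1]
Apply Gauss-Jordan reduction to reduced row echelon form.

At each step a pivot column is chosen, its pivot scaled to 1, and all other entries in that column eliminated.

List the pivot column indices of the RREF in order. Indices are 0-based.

pivot(0,0)=10: scale R0 → (1, 9, 10, 3, 5)
  clear (1,0): R1 −= (11)R0 → (0, 1, 8, 5, 12)
  clear (2,0): R2 −= (9)R0 → (0, 12, 10, 8, 9)
  clear (3,0): R3 −= (3)R0 → (0, 11, 10, 6, 12)
pivot(1,1)=1: scale R1 → (0, 1, 8, 5, 12)
  clear (0,1): R0 −= (9)R1 → (1, 0, 3, 10, 1)
  clear (2,1): R2 −= (12)R1 → (0, 0, 5, 0, 8)
  clear (3,1): R3 −= (11)R1 → (0, 0, 0, 3, 10)
pivot(2,2)=5: scale R2 → (0, 0, 1, 0, 12)
  clear (0,2): R0 −= (3)R2 → (1, 0, 0, 10, 4)
  clear (1,2): R1 −= (8)R2 → (0, 1, 0, 5, 7)
pivot(3,3)=3: scale R3 → (0, 0, 0, 1, 12)
  clear (0,3): R0 −= (10)R3 → (1, 0, 0, 0, 1)
  clear (1,3): R1 −= (5)R3 → (0, 1, 0, 0, 12)

pivot columns: 0, 1, 2, 3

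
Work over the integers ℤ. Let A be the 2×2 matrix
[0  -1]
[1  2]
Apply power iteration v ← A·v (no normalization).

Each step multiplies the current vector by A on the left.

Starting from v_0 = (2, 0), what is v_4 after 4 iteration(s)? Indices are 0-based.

v_0 = (2, 0).
v_1 = A·v_0 = (0, 2).
v_2 = A·v_1 = (-2, 4).
v_3 = A·v_2 = (-4, 6).
v_4 = A·v_3 = (-6, 8).

v_4 = (-6, 8)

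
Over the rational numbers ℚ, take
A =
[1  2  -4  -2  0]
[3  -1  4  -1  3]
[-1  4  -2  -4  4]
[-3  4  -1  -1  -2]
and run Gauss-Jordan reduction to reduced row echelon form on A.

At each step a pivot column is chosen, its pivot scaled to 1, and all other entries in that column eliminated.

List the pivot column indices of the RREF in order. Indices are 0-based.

pivot columns: 0, 1, 2, 3

pivot(0,0)=1: scale R0 → (1, 2, -4, -2, 0)
  clear (1,0): R1 −= (3)R0 → (0, -7, 16, 5, 3)
  clear (2,0): R2 −= (-1)R0 → (0, 6, -6, -6, 4)
  clear (3,0): R3 −= (-3)R0 → (0, 10, -13, -7, -2)
pivot(1,1)=-7: scale R1 → (0, 1, -16/7, -5/7, -3/7)
  clear (0,1): R0 −= (2)R1 → (1, 0, 4/7, -4/7, 6/7)
  clear (2,1): R2 −= (6)R1 → (0, 0, 54/7, -12/7, 46/7)
  clear (3,1): R3 −= (10)R1 → (0, 0, 69/7, 1/7, 16/7)
pivot(2,2)=54/7: scale R2 → (0, 0, 1, -2/9, 23/27)
  clear (0,2): R0 −= (4/7)R2 → (1, 0, 0, -4/9, 10/27)
  clear (1,2): R1 −= (-16/7)R2 → (0, 1, 0, -11/9, 41/27)
  clear (3,2): R3 −= (69/7)R2 → (0, 0, 0, 7/3, -55/9)
pivot(3,3)=7/3: scale R3 → (0, 0, 0, 1, -55/21)
  clear (0,3): R0 −= (-4/9)R3 → (1, 0, 0, 0, -50/63)
  clear (1,3): R1 −= (-11/9)R3 → (0, 1, 0, 0, -106/63)
  clear (2,3): R2 −= (-2/9)R3 → (0, 0, 1, 0, 17/63)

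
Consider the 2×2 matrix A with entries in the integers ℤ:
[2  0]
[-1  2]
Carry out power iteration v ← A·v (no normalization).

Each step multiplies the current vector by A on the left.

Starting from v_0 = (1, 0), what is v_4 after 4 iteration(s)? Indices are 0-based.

v_0 = (1, 0).
v_1 = A·v_0 = (2, -1).
v_2 = A·v_1 = (4, -4).
v_3 = A·v_2 = (8, -12).
v_4 = A·v_3 = (16, -32).

v_4 = (16, -32)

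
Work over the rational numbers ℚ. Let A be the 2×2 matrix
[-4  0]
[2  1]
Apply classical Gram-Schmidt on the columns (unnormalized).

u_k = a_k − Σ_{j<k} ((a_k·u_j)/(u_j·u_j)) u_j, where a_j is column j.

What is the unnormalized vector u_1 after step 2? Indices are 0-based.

u_1 = (2/5, 4/5)

Step 1: u_0 = a_0 = (-4, 2).
Step 2: u_1 = a_1 − (1/10)·u_0 = (2/5, 4/5).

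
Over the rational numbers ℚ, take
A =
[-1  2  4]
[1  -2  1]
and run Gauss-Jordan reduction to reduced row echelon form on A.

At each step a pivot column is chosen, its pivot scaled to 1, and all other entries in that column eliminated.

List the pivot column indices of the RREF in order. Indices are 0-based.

[1] R0 /= -1  ⇒  (1, -2, -4)
     R1 -= 1·R0  ⇒  (0, 0, 5)
column 1 empty below row 1
[2] R1 /= 5  ⇒  (0, 0, 1)
     R0 -= -4·R1  ⇒  (1, -2, 0)

pivot columns: 0, 2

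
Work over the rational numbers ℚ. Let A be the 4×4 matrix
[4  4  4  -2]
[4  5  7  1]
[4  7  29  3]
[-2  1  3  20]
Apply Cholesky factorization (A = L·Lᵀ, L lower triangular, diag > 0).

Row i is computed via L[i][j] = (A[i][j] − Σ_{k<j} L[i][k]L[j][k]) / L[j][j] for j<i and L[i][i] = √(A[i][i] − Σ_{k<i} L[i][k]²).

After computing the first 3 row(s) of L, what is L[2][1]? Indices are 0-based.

Step 1: L[0][0] = √(4) = 2.
  L[1][0] = (4) / L[0][0] = 2.
Step 2: L[1][1] = √(1) = 1.
  L[2][0] = (4) / L[0][0] = 2.
  L[2][1] = (3) / L[1][1] = 3.
Step 3: L[2][2] = √(16) = 4.

L[2][1] = 3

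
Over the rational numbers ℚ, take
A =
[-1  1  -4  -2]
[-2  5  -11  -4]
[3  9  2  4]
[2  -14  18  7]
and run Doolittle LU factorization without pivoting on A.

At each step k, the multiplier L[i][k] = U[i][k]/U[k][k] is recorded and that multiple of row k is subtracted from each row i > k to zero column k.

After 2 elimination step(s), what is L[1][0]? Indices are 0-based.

k=0: U[0][0]=-1
  eliminate (1,0): mult=2, new row 1: (0, 3, -3, 0); set L[1][0]=2
  eliminate (2,0): mult=-3, new row 2: (0, 12, -10, -2); set L[2][0]=-3
  eliminate (3,0): mult=-2, new row 3: (0, -12, 10, 3); set L[3][0]=-2
k=1: U[1][1]=3
  eliminate (2,1): mult=4, new row 2: (0, 0, 2, -2); set L[2][1]=4
  eliminate (3,1): mult=-4, new row 3: (0, 0, -2, 3); set L[3][1]=-4

L[1][0] = 2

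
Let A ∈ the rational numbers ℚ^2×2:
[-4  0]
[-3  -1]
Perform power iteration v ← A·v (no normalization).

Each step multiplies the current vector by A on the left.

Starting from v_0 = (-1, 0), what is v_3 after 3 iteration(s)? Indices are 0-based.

v_3 = (64, 63)

v_0 = (-1, 0).
v_1 = A·v_0 = (4, 3).
v_2 = A·v_1 = (-16, -15).
v_3 = A·v_2 = (64, 63).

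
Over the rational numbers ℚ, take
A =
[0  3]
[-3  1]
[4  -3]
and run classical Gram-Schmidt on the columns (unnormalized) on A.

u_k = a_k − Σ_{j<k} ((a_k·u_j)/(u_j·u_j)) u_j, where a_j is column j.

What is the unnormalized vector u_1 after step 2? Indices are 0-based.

Step 1: u_0 = a_0 = (0, -3, 4).
Step 2: u_1 = a_1 − (-3/5)·u_0 = (3, -4/5, -3/5).

u_1 = (3, -4/5, -3/5)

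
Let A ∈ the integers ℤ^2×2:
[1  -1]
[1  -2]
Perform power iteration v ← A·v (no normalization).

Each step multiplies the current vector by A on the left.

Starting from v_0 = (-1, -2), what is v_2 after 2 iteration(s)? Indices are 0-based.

v_0 = (-1, -2).
v_1 = A·v_0 = (1, 3).
v_2 = A·v_1 = (-2, -5).

v_2 = (-2, -5)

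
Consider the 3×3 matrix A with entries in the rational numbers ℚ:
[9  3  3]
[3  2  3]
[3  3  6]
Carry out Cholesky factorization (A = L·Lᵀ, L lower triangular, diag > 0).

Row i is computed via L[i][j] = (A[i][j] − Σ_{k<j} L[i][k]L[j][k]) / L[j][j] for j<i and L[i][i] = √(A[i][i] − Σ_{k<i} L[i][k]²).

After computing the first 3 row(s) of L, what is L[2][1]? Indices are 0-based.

L[2][1] = 2

Step 1: L[0][0] = √(9) = 3.
  L[1][0] = (3) / L[0][0] = 1.
Step 2: L[1][1] = √(1) = 1.
  L[2][0] = (3) / L[0][0] = 1.
  L[2][1] = (2) / L[1][1] = 2.
Step 3: L[2][2] = √(1) = 1.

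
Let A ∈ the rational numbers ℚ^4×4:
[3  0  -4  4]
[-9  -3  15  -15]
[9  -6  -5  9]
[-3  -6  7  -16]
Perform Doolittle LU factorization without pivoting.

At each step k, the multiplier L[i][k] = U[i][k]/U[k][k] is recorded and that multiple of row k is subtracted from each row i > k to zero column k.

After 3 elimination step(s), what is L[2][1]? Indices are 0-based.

L[2][1] = 2

Step 1: pivot at (0,0) is 3.
  row1 ← row1 − (-3)·row0  ⇒  L[1][0]=-3, U row1=(0, -3, 3, -3)
  row2 ← row2 − (3)·row0  ⇒  L[2][0]=3, U row2=(0, -6, 7, -3)
  row3 ← row3 − (-1)·row0  ⇒  L[3][0]=-1, U row3=(0, -6, 3, -12)
Step 2: pivot at (1,1) is -3.
  row2 ← row2 − (2)·row1  ⇒  L[2][1]=2, U row2=(0, 0, 1, 3)
  row3 ← row3 − (2)·row1  ⇒  L[3][1]=2, U row3=(0, 0, -3, -6)
Step 3: pivot at (2,2) is 1.
  row3 ← row3 − (-3)·row2  ⇒  L[3][2]=-3, U row3=(0, 0, 0, 3)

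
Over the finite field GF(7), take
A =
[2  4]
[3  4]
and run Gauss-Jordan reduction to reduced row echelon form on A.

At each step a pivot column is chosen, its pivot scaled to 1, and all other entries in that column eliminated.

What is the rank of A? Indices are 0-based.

[1] R0 /= 2  ⇒  (1, 2)
     R1 -= 3·R0  ⇒  (0, 5)
[2] R1 /= 5  ⇒  (0, 1)
     R0 -= 2·R1  ⇒  (1, 0)

rank = 2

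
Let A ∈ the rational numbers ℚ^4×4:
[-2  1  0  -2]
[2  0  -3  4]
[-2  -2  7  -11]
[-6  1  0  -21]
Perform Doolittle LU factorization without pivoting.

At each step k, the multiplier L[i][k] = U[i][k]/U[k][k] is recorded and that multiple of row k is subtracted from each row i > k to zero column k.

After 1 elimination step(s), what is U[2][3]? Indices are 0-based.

[col 0] pivot -2
  R1 -= -1*R0 → (0, 1, -3, 2)  (L[1][0] := -1)
  R2 -= 1*R0 → (0, -3, 7, -9)  (L[2][0] := 1)
  R3 -= 3*R0 → (0, -2, 0, -15)  (L[3][0] := 3)

U[2][3] = -9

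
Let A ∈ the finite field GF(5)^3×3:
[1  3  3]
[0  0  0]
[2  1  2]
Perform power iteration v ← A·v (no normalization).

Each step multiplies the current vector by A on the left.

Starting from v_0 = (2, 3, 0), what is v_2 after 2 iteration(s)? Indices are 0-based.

v_0 = (2, 3, 0).
v_1 = A·v_0 = (1, 0, 2).
v_2 = A·v_1 = (2, 0, 1).

v_2 = (2, 0, 1)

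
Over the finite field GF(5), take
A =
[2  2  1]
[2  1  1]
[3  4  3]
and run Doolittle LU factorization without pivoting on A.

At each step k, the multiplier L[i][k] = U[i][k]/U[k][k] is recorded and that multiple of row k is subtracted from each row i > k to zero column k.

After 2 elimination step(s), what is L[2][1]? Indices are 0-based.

[col 0] pivot 2
  R1 -= 1*R0 → (0, 4, 0)  (L[1][0] := 1)
  R2 -= 4*R0 → (0, 1, 4)  (L[2][0] := 4)
[col 1] pivot 4
  R2 -= 4*R1 → (0, 0, 4)  (L[2][1] := 4)

L[2][1] = 4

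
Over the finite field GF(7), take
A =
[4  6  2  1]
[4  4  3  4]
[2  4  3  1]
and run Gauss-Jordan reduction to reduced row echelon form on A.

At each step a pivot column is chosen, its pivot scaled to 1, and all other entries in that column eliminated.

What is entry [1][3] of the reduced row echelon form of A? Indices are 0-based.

[1] R0 /= 4  ⇒  (1, 5, 4, 2)
     R1 -= 4·R0  ⇒  (0, 5, 1, 3)
     R2 -= 2·R0  ⇒  (0, 1, 2, 4)
[2] R1 /= 5  ⇒  (0, 1, 3, 2)
     R0 -= 5·R1  ⇒  (1, 0, 3, 6)
     R2 -= 1·R1  ⇒  (0, 0, 6, 2)
[3] R2 /= 6  ⇒  (0, 0, 1, 5)
     R0 -= 3·R2  ⇒  (1, 0, 0, 5)
     R1 -= 3·R2  ⇒  (0, 1, 0, 1)

M[1][3] = 1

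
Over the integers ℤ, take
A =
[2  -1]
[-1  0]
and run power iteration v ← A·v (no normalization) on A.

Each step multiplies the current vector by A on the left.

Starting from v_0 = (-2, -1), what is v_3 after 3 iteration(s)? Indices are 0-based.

v_3 = (-19, 8)

v_0 = (-2, -1).
v_1 = A·v_0 = (-3, 2).
v_2 = A·v_1 = (-8, 3).
v_3 = A·v_2 = (-19, 8).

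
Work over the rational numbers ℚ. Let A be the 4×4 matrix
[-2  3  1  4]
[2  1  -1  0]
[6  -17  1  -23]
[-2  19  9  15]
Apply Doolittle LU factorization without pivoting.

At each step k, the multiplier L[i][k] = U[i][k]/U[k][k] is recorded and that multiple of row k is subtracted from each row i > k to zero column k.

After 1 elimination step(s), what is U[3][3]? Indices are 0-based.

U[3][3] = 11

[col 0] pivot -2
  R1 -= -1*R0 → (0, 4, 0, 4)  (L[1][0] := -1)
  R2 -= -3*R0 → (0, -8, 4, -11)  (L[2][0] := -3)
  R3 -= 1*R0 → (0, 16, 8, 11)  (L[3][0] := 1)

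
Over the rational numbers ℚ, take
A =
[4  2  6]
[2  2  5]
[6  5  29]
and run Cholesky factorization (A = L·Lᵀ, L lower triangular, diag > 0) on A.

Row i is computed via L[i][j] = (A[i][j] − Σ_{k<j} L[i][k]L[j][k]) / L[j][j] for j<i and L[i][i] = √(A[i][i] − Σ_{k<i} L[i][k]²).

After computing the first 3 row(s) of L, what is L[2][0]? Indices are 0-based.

Step 1: L[0][0] = √(4) = 2.
  L[1][0] = (2) / L[0][0] = 1.
Step 2: L[1][1] = √(1) = 1.
  L[2][0] = (6) / L[0][0] = 3.
  L[2][1] = (2) / L[1][1] = 2.
Step 3: L[2][2] = √(16) = 4.

L[2][0] = 3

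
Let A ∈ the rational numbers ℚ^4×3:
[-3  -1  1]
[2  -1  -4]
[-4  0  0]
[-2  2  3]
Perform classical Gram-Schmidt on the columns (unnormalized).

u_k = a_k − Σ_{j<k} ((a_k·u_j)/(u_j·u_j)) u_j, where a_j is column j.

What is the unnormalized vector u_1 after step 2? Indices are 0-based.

u_1 = (-14/11, -9/11, -4/11, 20/11)

Step 1: u_0 = a_0 = (-3, 2, -4, -2).
Step 2: u_1 = a_1 − (-1/11)·u_0 = (-14/11, -9/11, -4/11, 20/11).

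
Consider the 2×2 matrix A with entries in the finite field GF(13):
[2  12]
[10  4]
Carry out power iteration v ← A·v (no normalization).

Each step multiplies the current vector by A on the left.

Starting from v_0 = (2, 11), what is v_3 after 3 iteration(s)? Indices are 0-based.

v_0 = (2, 11).
v_1 = A·v_0 = (6, 12).
v_2 = A·v_1 = (0, 4).
v_3 = A·v_2 = (9, 3).

v_3 = (9, 3)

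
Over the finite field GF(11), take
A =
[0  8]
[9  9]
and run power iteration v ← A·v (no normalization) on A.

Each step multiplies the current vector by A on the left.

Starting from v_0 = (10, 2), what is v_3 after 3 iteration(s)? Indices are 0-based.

v_0 = (10, 2).
v_1 = A·v_0 = (5, 9).
v_2 = A·v_1 = (6, 5).
v_3 = A·v_2 = (7, 0).

v_3 = (7, 0)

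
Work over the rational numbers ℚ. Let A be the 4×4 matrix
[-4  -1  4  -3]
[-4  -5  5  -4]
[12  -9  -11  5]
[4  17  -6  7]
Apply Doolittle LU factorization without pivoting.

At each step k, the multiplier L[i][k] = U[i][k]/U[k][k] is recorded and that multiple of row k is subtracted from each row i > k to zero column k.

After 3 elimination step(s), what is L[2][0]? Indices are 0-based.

L[2][0] = -3

[col 0] pivot -4
  R1 -= 1*R0 → (0, -4, 1, -1)  (L[1][0] := 1)
  R2 -= -3*R0 → (0, -12, 1, -4)  (L[2][0] := -3)
  R3 -= -1*R0 → (0, 16, -2, 4)  (L[3][0] := -1)
[col 1] pivot -4
  R2 -= 3*R1 → (0, 0, -2, -1)  (L[2][1] := 3)
  R3 -= -4*R1 → (0, 0, 2, 0)  (L[3][1] := -4)
[col 2] pivot -2
  R3 -= -1*R2 → (0, 0, 0, -1)  (L[3][2] := -1)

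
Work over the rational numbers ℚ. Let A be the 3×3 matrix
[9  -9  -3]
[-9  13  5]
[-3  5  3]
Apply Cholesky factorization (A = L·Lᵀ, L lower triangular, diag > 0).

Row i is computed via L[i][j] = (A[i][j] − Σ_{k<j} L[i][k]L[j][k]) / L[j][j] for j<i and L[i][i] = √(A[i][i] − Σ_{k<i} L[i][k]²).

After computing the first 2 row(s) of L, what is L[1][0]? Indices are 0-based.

Step 1: L[0][0] = √(9) = 3.
  L[1][0] = (-9) / L[0][0] = -3.
Step 2: L[1][1] = √(4) = 2.

L[1][0] = -3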